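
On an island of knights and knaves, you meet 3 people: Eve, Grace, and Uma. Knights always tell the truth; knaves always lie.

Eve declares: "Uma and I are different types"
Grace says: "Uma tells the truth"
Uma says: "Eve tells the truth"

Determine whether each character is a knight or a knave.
Eve is a knave.
Grace is a knave.
Uma is a knave.

Verification:
- Eve (knave) says "Uma and I are different types" - this is FALSE (a lie) because Eve is a knave and Uma is a knave.
- Grace (knave) says "Uma tells the truth" - this is FALSE (a lie) because Uma is a knave.
- Uma (knave) says "Eve tells the truth" - this is FALSE (a lie) because Eve is a knave.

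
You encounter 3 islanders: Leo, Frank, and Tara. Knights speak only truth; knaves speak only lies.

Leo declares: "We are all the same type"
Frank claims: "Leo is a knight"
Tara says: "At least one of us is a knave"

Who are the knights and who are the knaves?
Leo is a knave.
Frank is a knave.
Tara is a knight.

Verification:
- Leo (knave) says "We are all the same type" - this is FALSE (a lie) because Tara is a knight and Leo and Frank are knaves.
- Frank (knave) says "Leo is a knight" - this is FALSE (a lie) because Leo is a knave.
- Tara (knight) says "At least one of us is a knave" - this is TRUE because Leo and Frank are knaves.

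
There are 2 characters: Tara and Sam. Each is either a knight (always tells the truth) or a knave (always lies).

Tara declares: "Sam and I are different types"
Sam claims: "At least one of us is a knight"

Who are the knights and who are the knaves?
Tara is a knave.
Sam is a knave.

Verification:
- Tara (knave) says "Sam and I are different types" - this is FALSE (a lie) because Tara is a knave and Sam is a knave.
- Sam (knave) says "At least one of us is a knight" - this is FALSE (a lie) because no one is a knight.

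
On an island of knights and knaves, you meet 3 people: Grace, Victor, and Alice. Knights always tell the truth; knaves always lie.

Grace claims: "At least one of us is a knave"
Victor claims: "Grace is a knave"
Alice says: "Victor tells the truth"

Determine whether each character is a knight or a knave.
Grace is a knight.
Victor is a knave.
Alice is a knave.

Verification:
- Grace (knight) says "At least one of us is a knave" - this is TRUE because Victor and Alice are knaves.
- Victor (knave) says "Grace is a knave" - this is FALSE (a lie) because Grace is a knight.
- Alice (knave) says "Victor tells the truth" - this is FALSE (a lie) because Victor is a knave.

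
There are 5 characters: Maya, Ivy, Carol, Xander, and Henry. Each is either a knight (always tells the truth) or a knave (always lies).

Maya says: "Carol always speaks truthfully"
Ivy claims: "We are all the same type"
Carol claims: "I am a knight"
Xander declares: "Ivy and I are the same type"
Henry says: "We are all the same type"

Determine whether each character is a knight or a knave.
Maya is a knight.
Ivy is a knight.
Carol is a knight.
Xander is a knight.
Henry is a knight.

Verification:
- Maya (knight) says "Carol always speaks truthfully" - this is TRUE because Carol is a knight.
- Ivy (knight) says "We are all the same type" - this is TRUE because Maya, Ivy, Carol, Xander, and Henry are knights.
- Carol (knight) says "I am a knight" - this is TRUE because Carol is a knight.
- Xander (knight) says "Ivy and I are the same type" - this is TRUE because Xander is a knight and Ivy is a knight.
- Henry (knight) says "We are all the same type" - this is TRUE because Maya, Ivy, Carol, Xander, and Henry are knights.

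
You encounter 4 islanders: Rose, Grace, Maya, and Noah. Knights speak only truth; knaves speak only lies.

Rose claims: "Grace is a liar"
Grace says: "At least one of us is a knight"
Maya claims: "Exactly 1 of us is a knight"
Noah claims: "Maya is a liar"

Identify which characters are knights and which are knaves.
Rose is a knave.
Grace is a knight.
Maya is a knave.
Noah is a knight.

Verification:
- Rose (knave) says "Grace is a liar" - this is FALSE (a lie) because Grace is a knight.
- Grace (knight) says "At least one of us is a knight" - this is TRUE because Grace and Noah are knights.
- Maya (knave) says "Exactly 1 of us is a knight" - this is FALSE (a lie) because there are 2 knights.
- Noah (knight) says "Maya is a liar" - this is TRUE because Maya is a knave.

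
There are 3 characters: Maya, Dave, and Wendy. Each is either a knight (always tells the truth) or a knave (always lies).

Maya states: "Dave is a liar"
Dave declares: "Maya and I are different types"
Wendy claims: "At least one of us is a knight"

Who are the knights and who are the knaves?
Maya is a knave.
Dave is a knight.
Wendy is a knight.

Verification:
- Maya (knave) says "Dave is a liar" - this is FALSE (a lie) because Dave is a knight.
- Dave (knight) says "Maya and I are different types" - this is TRUE because Dave is a knight and Maya is a knave.
- Wendy (knight) says "At least one of us is a knight" - this is TRUE because Dave and Wendy are knights.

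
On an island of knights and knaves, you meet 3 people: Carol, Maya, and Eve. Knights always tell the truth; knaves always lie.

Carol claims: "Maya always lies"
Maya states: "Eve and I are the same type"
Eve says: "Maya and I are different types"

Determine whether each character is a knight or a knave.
Carol is a knight.
Maya is a knave.
Eve is a knight.

Verification:
- Carol (knight) says "Maya always lies" - this is TRUE because Maya is a knave.
- Maya (knave) says "Eve and I are the same type" - this is FALSE (a lie) because Maya is a knave and Eve is a knight.
- Eve (knight) says "Maya and I are different types" - this is TRUE because Eve is a knight and Maya is a knave.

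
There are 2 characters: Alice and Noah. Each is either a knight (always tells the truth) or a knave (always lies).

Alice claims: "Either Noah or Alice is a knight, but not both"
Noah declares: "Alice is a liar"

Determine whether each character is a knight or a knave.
Alice is a knight.
Noah is a knave.

Verification:
- Alice (knight) says "Either Noah or Alice is a knight, but not both" - this is TRUE because Noah is a knave and Alice is a knight.
- Noah (knave) says "Alice is a liar" - this is FALSE (a lie) because Alice is a knight.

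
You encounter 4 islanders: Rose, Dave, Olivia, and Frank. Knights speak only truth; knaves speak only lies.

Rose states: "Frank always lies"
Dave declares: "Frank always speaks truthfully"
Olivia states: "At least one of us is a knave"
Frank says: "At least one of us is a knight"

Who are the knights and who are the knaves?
Rose is a knave.
Dave is a knight.
Olivia is a knight.
Frank is a knight.

Verification:
- Rose (knave) says "Frank always lies" - this is FALSE (a lie) because Frank is a knight.
- Dave (knight) says "Frank always speaks truthfully" - this is TRUE because Frank is a knight.
- Olivia (knight) says "At least one of us is a knave" - this is TRUE because Rose is a knave.
- Frank (knight) says "At least one of us is a knight" - this is TRUE because Dave, Olivia, and Frank are knights.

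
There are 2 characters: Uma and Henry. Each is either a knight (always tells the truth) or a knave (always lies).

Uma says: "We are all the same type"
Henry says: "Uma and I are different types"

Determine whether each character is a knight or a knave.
Uma is a knave.
Henry is a knight.

Verification:
- Uma (knave) says "We are all the same type" - this is FALSE (a lie) because Henry is a knight and Uma is a knave.
- Henry (knight) says "Uma and I are different types" - this is TRUE because Henry is a knight and Uma is a knave.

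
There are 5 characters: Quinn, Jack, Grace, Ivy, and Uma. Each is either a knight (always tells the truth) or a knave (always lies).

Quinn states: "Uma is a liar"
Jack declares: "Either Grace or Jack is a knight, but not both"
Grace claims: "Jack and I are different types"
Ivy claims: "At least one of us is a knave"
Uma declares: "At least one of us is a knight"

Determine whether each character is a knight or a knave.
Quinn is a knave.
Jack is a knave.
Grace is a knave.
Ivy is a knight.
Uma is a knight.

Verification:
- Quinn (knave) says "Uma is a liar" - this is FALSE (a lie) because Uma is a knight.
- Jack (knave) says "Either Grace or Jack is a knight, but not both" - this is FALSE (a lie) because Grace is a knave and Jack is a knave.
- Grace (knave) says "Jack and I are different types" - this is FALSE (a lie) because Grace is a knave and Jack is a knave.
- Ivy (knight) says "At least one of us is a knave" - this is TRUE because Quinn, Jack, and Grace are knaves.
- Uma (knight) says "At least one of us is a knight" - this is TRUE because Ivy and Uma are knights.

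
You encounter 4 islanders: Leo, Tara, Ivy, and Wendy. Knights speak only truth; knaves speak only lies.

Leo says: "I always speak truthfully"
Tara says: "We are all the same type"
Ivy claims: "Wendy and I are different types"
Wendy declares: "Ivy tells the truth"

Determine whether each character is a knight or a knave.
Leo is a knight.
Tara is a knave.
Ivy is a knave.
Wendy is a knave.

Verification:
- Leo (knight) says "I always speak truthfully" - this is TRUE because Leo is a knight.
- Tara (knave) says "We are all the same type" - this is FALSE (a lie) because Leo is a knight and Tara, Ivy, and Wendy are knaves.
- Ivy (knave) says "Wendy and I are different types" - this is FALSE (a lie) because Ivy is a knave and Wendy is a knave.
- Wendy (knave) says "Ivy tells the truth" - this is FALSE (a lie) because Ivy is a knave.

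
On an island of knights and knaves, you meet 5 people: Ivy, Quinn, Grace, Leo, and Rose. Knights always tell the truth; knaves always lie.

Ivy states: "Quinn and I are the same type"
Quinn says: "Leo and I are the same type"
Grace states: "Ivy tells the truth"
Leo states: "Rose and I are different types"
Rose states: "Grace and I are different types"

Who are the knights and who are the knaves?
Ivy is a knave.
Quinn is a knight.
Grace is a knave.
Leo is a knight.
Rose is a knave.

Verification:
- Ivy (knave) says "Quinn and I are the same type" - this is FALSE (a lie) because Ivy is a knave and Quinn is a knight.
- Quinn (knight) says "Leo and I are the same type" - this is TRUE because Quinn is a knight and Leo is a knight.
- Grace (knave) says "Ivy tells the truth" - this is FALSE (a lie) because Ivy is a knave.
- Leo (knight) says "Rose and I are different types" - this is TRUE because Leo is a knight and Rose is a knave.
- Rose (knave) says "Grace and I are different types" - this is FALSE (a lie) because Rose is a knave and Grace is a knave.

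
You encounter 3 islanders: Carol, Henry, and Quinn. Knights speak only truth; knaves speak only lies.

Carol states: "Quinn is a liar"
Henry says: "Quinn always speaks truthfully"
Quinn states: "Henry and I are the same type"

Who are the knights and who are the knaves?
Carol is a knave.
Henry is a knight.
Quinn is a knight.

Verification:
- Carol (knave) says "Quinn is a liar" - this is FALSE (a lie) because Quinn is a knight.
- Henry (knight) says "Quinn always speaks truthfully" - this is TRUE because Quinn is a knight.
- Quinn (knight) says "Henry and I are the same type" - this is TRUE because Quinn is a knight and Henry is a knight.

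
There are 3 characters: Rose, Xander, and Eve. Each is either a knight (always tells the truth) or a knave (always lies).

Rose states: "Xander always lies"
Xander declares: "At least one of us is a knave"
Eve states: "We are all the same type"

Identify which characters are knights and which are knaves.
Rose is a knave.
Xander is a knight.
Eve is a knave.

Verification:
- Rose (knave) says "Xander always lies" - this is FALSE (a lie) because Xander is a knight.
- Xander (knight) says "At least one of us is a knave" - this is TRUE because Rose and Eve are knaves.
- Eve (knave) says "We are all the same type" - this is FALSE (a lie) because Xander is a knight and Rose and Eve are knaves.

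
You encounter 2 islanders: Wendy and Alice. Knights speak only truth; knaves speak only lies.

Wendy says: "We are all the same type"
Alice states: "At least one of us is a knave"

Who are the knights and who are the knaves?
Wendy is a knave.
Alice is a knight.

Verification:
- Wendy (knave) says "We are all the same type" - this is FALSE (a lie) because Alice is a knight and Wendy is a knave.
- Alice (knight) says "At least one of us is a knave" - this is TRUE because Wendy is a knave.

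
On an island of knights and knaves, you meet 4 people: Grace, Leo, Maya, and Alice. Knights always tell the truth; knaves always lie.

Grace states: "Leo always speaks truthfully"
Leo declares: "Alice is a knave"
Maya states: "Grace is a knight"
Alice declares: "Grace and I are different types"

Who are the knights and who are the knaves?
Grace is a knave.
Leo is a knave.
Maya is a knave.
Alice is a knight.

Verification:
- Grace (knave) says "Leo always speaks truthfully" - this is FALSE (a lie) because Leo is a knave.
- Leo (knave) says "Alice is a knave" - this is FALSE (a lie) because Alice is a knight.
- Maya (knave) says "Grace is a knight" - this is FALSE (a lie) because Grace is a knave.
- Alice (knight) says "Grace and I are different types" - this is TRUE because Alice is a knight and Grace is a knave.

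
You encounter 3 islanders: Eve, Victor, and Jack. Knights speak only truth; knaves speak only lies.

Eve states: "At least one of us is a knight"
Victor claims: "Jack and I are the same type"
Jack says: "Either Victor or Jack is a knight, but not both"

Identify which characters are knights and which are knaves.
Eve is a knight.
Victor is a knave.
Jack is a knight.

Verification:
- Eve (knight) says "At least one of us is a knight" - this is TRUE because Eve and Jack are knights.
- Victor (knave) says "Jack and I are the same type" - this is FALSE (a lie) because Victor is a knave and Jack is a knight.
- Jack (knight) says "Either Victor or Jack is a knight, but not both" - this is TRUE because Victor is a knave and Jack is a knight.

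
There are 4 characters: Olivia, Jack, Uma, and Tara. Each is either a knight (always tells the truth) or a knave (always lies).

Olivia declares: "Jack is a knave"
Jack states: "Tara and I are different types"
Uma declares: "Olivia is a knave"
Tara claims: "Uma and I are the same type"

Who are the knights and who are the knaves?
Olivia is a knave.
Jack is a knight.
Uma is a knight.
Tara is a knave.

Verification:
- Olivia (knave) says "Jack is a knave" - this is FALSE (a lie) because Jack is a knight.
- Jack (knight) says "Tara and I are different types" - this is TRUE because Jack is a knight and Tara is a knave.
- Uma (knight) says "Olivia is a knave" - this is TRUE because Olivia is a knave.
- Tara (knave) says "Uma and I are the same type" - this is FALSE (a lie) because Tara is a knave and Uma is a knight.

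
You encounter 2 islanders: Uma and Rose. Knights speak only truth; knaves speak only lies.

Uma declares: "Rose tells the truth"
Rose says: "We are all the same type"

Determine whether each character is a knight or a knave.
Uma is a knight.
Rose is a knight.

Verification:
- Uma (knight) says "Rose tells the truth" - this is TRUE because Rose is a knight.
- Rose (knight) says "We are all the same type" - this is TRUE because Uma and Rose are knights.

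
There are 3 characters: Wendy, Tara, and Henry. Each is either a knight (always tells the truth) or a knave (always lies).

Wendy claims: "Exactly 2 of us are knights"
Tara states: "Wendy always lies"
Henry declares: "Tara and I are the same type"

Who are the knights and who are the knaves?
Wendy is a knave.
Tara is a knight.
Henry is a knave.

Verification:
- Wendy (knave) says "Exactly 2 of us are knights" - this is FALSE (a lie) because there are 1 knights.
- Tara (knight) says "Wendy always lies" - this is TRUE because Wendy is a knave.
- Henry (knave) says "Tara and I are the same type" - this is FALSE (a lie) because Henry is a knave and Tara is a knight.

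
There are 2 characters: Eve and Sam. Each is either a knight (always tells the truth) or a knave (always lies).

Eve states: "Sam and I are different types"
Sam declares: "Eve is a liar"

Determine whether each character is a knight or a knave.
Eve is a knight.
Sam is a knave.

Verification:
- Eve (knight) says "Sam and I are different types" - this is TRUE because Eve is a knight and Sam is a knave.
- Sam (knave) says "Eve is a liar" - this is FALSE (a lie) because Eve is a knight.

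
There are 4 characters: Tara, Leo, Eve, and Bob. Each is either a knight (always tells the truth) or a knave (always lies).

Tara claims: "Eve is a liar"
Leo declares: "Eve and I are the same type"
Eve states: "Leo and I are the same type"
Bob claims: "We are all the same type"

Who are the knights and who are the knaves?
Tara is a knave.
Leo is a knight.
Eve is a knight.
Bob is a knave.

Verification:
- Tara (knave) says "Eve is a liar" - this is FALSE (a lie) because Eve is a knight.
- Leo (knight) says "Eve and I are the same type" - this is TRUE because Leo is a knight and Eve is a knight.
- Eve (knight) says "Leo and I are the same type" - this is TRUE because Eve is a knight and Leo is a knight.
- Bob (knave) says "We are all the same type" - this is FALSE (a lie) because Leo and Eve are knights and Tara and Bob are knaves.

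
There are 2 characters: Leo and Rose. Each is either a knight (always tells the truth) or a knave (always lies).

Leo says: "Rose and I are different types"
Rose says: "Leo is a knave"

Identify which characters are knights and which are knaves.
Leo is a knight.
Rose is a knave.

Verification:
- Leo (knight) says "Rose and I are different types" - this is TRUE because Leo is a knight and Rose is a knave.
- Rose (knave) says "Leo is a knave" - this is FALSE (a lie) because Leo is a knight.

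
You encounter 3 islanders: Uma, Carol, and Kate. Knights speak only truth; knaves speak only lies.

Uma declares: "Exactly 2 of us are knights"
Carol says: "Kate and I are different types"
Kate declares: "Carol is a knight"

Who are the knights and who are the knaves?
Uma is a knave.
Carol is a knave.
Kate is a knave.

Verification:
- Uma (knave) says "Exactly 2 of us are knights" - this is FALSE (a lie) because there are 0 knights.
- Carol (knave) says "Kate and I are different types" - this is FALSE (a lie) because Carol is a knave and Kate is a knave.
- Kate (knave) says "Carol is a knight" - this is FALSE (a lie) because Carol is a knave.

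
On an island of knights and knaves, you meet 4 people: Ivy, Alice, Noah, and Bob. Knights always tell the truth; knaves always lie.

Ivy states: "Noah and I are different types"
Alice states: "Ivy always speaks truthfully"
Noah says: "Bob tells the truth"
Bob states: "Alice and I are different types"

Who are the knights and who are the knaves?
Ivy is a knave.
Alice is a knave.
Noah is a knave.
Bob is a knave.

Verification:
- Ivy (knave) says "Noah and I are different types" - this is FALSE (a lie) because Ivy is a knave and Noah is a knave.
- Alice (knave) says "Ivy always speaks truthfully" - this is FALSE (a lie) because Ivy is a knave.
- Noah (knave) says "Bob tells the truth" - this is FALSE (a lie) because Bob is a knave.
- Bob (knave) says "Alice and I are different types" - this is FALSE (a lie) because Bob is a knave and Alice is a knave.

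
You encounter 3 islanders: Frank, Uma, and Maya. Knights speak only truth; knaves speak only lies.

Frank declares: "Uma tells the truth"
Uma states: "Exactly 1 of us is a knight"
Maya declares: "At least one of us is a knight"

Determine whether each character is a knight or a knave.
Frank is a knave.
Uma is a knave.
Maya is a knave.

Verification:
- Frank (knave) says "Uma tells the truth" - this is FALSE (a lie) because Uma is a knave.
- Uma (knave) says "Exactly 1 of us is a knight" - this is FALSE (a lie) because there are 0 knights.
- Maya (knave) says "At least one of us is a knight" - this is FALSE (a lie) because no one is a knight.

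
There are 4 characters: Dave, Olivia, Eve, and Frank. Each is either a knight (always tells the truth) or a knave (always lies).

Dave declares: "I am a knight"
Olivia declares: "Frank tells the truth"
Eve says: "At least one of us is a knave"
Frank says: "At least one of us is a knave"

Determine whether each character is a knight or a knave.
Dave is a knave.
Olivia is a knight.
Eve is a knight.
Frank is a knight.

Verification:
- Dave (knave) says "I am a knight" - this is FALSE (a lie) because Dave is a knave.
- Olivia (knight) says "Frank tells the truth" - this is TRUE because Frank is a knight.
- Eve (knight) says "At least one of us is a knave" - this is TRUE because Dave is a knave.
- Frank (knight) says "At least one of us is a knave" - this is TRUE because Dave is a knave.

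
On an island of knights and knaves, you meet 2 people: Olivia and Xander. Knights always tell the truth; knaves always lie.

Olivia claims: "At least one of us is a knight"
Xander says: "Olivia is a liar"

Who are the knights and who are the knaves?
Olivia is a knight.
Xander is a knave.

Verification:
- Olivia (knight) says "At least one of us is a knight" - this is TRUE because Olivia is a knight.
- Xander (knave) says "Olivia is a liar" - this is FALSE (a lie) because Olivia is a knight.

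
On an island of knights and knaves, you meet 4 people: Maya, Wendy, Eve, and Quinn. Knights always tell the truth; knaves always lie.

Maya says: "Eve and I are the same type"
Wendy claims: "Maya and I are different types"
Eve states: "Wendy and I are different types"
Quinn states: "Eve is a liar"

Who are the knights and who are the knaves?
Maya is a knave.
Wendy is a knave.
Eve is a knight.
Quinn is a knave.

Verification:
- Maya (knave) says "Eve and I are the same type" - this is FALSE (a lie) because Maya is a knave and Eve is a knight.
- Wendy (knave) says "Maya and I are different types" - this is FALSE (a lie) because Wendy is a knave and Maya is a knave.
- Eve (knight) says "Wendy and I are different types" - this is TRUE because Eve is a knight and Wendy is a knave.
- Quinn (knave) says "Eve is a liar" - this is FALSE (a lie) because Eve is a knight.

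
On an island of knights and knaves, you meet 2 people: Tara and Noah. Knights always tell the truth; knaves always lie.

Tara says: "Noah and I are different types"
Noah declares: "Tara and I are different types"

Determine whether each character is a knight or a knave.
Tara is a knave.
Noah is a knave.

Verification:
- Tara (knave) says "Noah and I are different types" - this is FALSE (a lie) because Tara is a knave and Noah is a knave.
- Noah (knave) says "Tara and I are different types" - this is FALSE (a lie) because Noah is a knave and Tara is a knave.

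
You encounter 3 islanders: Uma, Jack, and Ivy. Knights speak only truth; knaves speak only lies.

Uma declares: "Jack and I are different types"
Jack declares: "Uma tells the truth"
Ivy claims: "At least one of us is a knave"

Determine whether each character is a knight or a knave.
Uma is a knave.
Jack is a knave.
Ivy is a knight.

Verification:
- Uma (knave) says "Jack and I are different types" - this is FALSE (a lie) because Uma is a knave and Jack is a knave.
- Jack (knave) says "Uma tells the truth" - this is FALSE (a lie) because Uma is a knave.
- Ivy (knight) says "At least one of us is a knave" - this is TRUE because Uma and Jack are knaves.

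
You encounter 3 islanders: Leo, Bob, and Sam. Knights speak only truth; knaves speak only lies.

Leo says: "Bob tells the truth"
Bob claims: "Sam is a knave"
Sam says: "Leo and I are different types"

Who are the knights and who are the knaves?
Leo is a knave.
Bob is a knave.
Sam is a knight.

Verification:
- Leo (knave) says "Bob tells the truth" - this is FALSE (a lie) because Bob is a knave.
- Bob (knave) says "Sam is a knave" - this is FALSE (a lie) because Sam is a knight.
- Sam (knight) says "Leo and I are different types" - this is TRUE because Sam is a knight and Leo is a knave.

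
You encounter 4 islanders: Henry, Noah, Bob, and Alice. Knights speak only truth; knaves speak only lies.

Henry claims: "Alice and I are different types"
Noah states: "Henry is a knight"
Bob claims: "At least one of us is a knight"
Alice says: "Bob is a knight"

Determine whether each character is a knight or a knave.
Henry is a knave.
Noah is a knave.
Bob is a knave.
Alice is a knave.

Verification:
- Henry (knave) says "Alice and I are different types" - this is FALSE (a lie) because Henry is a knave and Alice is a knave.
- Noah (knave) says "Henry is a knight" - this is FALSE (a lie) because Henry is a knave.
- Bob (knave) says "At least one of us is a knight" - this is FALSE (a lie) because no one is a knight.
- Alice (knave) says "Bob is a knight" - this is FALSE (a lie) because Bob is a knave.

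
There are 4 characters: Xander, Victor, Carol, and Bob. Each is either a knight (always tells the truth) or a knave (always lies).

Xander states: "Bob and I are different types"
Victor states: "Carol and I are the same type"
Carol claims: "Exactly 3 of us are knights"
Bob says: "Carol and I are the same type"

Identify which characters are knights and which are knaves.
Xander is a knight.
Victor is a knight.
Carol is a knight.
Bob is a knave.

Verification:
- Xander (knight) says "Bob and I are different types" - this is TRUE because Xander is a knight and Bob is a knave.
- Victor (knight) says "Carol and I are the same type" - this is TRUE because Victor is a knight and Carol is a knight.
- Carol (knight) says "Exactly 3 of us are knights" - this is TRUE because there are 3 knights.
- Bob (knave) says "Carol and I are the same type" - this is FALSE (a lie) because Bob is a knave and Carol is a knight.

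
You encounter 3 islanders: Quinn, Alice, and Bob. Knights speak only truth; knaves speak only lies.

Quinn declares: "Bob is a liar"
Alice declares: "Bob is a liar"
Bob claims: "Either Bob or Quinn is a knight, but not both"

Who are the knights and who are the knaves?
Quinn is a knave.
Alice is a knave.
Bob is a knight.

Verification:
- Quinn (knave) says "Bob is a liar" - this is FALSE (a lie) because Bob is a knight.
- Alice (knave) says "Bob is a liar" - this is FALSE (a lie) because Bob is a knight.
- Bob (knight) says "Either Bob or Quinn is a knight, but not both" - this is TRUE because Bob is a knight and Quinn is a knave.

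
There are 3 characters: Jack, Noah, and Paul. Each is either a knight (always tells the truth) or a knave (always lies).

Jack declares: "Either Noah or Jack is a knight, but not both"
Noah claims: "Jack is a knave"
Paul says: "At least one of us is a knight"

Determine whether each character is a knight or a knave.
Jack is a knight.
Noah is a knave.
Paul is a knight.

Verification:
- Jack (knight) says "Either Noah or Jack is a knight, but not both" - this is TRUE because Noah is a knave and Jack is a knight.
- Noah (knave) says "Jack is a knave" - this is FALSE (a lie) because Jack is a knight.
- Paul (knight) says "At least one of us is a knight" - this is TRUE because Jack and Paul are knights.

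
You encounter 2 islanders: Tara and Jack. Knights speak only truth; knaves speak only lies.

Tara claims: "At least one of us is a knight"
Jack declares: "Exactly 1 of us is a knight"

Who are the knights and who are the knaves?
Tara is a knave.
Jack is a knave.

Verification:
- Tara (knave) says "At least one of us is a knight" - this is FALSE (a lie) because no one is a knight.
- Jack (knave) says "Exactly 1 of us is a knight" - this is FALSE (a lie) because there are 0 knights.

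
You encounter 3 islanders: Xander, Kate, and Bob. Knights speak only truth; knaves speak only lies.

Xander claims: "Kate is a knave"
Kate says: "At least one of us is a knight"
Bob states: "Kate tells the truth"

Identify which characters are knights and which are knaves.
Xander is a knave.
Kate is a knight.
Bob is a knight.

Verification:
- Xander (knave) says "Kate is a knave" - this is FALSE (a lie) because Kate is a knight.
- Kate (knight) says "At least one of us is a knight" - this is TRUE because Kate and Bob are knights.
- Bob (knight) says "Kate tells the truth" - this is TRUE because Kate is a knight.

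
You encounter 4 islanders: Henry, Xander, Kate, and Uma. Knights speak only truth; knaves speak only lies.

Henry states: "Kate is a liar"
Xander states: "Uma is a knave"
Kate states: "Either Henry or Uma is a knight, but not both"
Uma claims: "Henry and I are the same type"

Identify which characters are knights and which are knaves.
Henry is a knight.
Xander is a knave.
Kate is a knave.
Uma is a knight.

Verification:
- Henry (knight) says "Kate is a liar" - this is TRUE because Kate is a knave.
- Xander (knave) says "Uma is a knave" - this is FALSE (a lie) because Uma is a knight.
- Kate (knave) says "Either Henry or Uma is a knight, but not both" - this is FALSE (a lie) because Henry is a knight and Uma is a knight.
- Uma (knight) says "Henry and I are the same type" - this is TRUE because Uma is a knight and Henry is a knight.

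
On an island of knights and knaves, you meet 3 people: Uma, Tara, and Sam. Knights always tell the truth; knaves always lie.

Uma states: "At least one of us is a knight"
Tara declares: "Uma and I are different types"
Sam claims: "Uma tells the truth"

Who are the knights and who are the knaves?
Uma is a knave.
Tara is a knave.
Sam is a knave.

Verification:
- Uma (knave) says "At least one of us is a knight" - this is FALSE (a lie) because no one is a knight.
- Tara (knave) says "Uma and I are different types" - this is FALSE (a lie) because Tara is a knave and Uma is a knave.
- Sam (knave) says "Uma tells the truth" - this is FALSE (a lie) because Uma is a knave.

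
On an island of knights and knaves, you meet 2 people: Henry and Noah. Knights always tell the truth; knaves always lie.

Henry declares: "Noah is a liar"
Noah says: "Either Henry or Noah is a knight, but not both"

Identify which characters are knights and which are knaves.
Henry is a knave.
Noah is a knight.

Verification:
- Henry (knave) says "Noah is a liar" - this is FALSE (a lie) because Noah is a knight.
- Noah (knight) says "Either Henry or Noah is a knight, but not both" - this is TRUE because Henry is a knave and Noah is a knight.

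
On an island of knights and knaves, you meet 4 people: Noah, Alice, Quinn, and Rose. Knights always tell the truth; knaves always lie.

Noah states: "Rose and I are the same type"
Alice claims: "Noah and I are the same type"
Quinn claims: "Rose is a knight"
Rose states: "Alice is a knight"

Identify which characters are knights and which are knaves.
Noah is a knight.
Alice is a knight.
Quinn is a knight.
Rose is a knight.

Verification:
- Noah (knight) says "Rose and I are the same type" - this is TRUE because Noah is a knight and Rose is a knight.
- Alice (knight) says "Noah and I are the same type" - this is TRUE because Alice is a knight and Noah is a knight.
- Quinn (knight) says "Rose is a knight" - this is TRUE because Rose is a knight.
- Rose (knight) says "Alice is a knight" - this is TRUE because Alice is a knight.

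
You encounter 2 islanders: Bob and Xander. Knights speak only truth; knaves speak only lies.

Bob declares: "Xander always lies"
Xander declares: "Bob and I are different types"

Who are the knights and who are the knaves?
Bob is a knave.
Xander is a knight.

Verification:
- Bob (knave) says "Xander always lies" - this is FALSE (a lie) because Xander is a knight.
- Xander (knight) says "Bob and I are different types" - this is TRUE because Xander is a knight and Bob is a knave.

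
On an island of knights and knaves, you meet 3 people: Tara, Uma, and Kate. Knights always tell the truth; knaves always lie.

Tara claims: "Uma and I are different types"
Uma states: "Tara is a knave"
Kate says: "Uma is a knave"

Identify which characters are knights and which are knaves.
Tara is a knight.
Uma is a knave.
Kate is a knight.

Verification:
- Tara (knight) says "Uma and I are different types" - this is TRUE because Tara is a knight and Uma is a knave.
- Uma (knave) says "Tara is a knave" - this is FALSE (a lie) because Tara is a knight.
- Kate (knight) says "Uma is a knave" - this is TRUE because Uma is a knave.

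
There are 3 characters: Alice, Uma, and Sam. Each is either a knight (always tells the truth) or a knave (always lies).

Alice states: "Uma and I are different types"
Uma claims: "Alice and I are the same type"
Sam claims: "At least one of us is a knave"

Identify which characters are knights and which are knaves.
Alice is a knight.
Uma is a knave.
Sam is a knight.

Verification:
- Alice (knight) says "Uma and I are different types" - this is TRUE because Alice is a knight and Uma is a knave.
- Uma (knave) says "Alice and I are the same type" - this is FALSE (a lie) because Uma is a knave and Alice is a knight.
- Sam (knight) says "At least one of us is a knave" - this is TRUE because Uma is a knave.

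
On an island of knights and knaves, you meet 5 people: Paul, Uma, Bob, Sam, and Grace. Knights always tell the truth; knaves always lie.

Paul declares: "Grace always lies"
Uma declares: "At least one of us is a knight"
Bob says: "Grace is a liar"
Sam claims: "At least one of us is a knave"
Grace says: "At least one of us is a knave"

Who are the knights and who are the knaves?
Paul is a knave.
Uma is a knight.
Bob is a knave.
Sam is a knight.
Grace is a knight.

Verification:
- Paul (knave) says "Grace always lies" - this is FALSE (a lie) because Grace is a knight.
- Uma (knight) says "At least one of us is a knight" - this is TRUE because Uma, Sam, and Grace are knights.
- Bob (knave) says "Grace is a liar" - this is FALSE (a lie) because Grace is a knight.
- Sam (knight) says "At least one of us is a knave" - this is TRUE because Paul and Bob are knaves.
- Grace (knight) says "At least one of us is a knave" - this is TRUE because Paul and Bob are knaves.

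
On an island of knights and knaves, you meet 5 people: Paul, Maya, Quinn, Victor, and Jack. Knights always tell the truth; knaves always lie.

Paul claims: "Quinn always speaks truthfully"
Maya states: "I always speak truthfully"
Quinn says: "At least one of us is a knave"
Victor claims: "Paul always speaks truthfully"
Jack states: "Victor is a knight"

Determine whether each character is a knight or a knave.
Paul is a knight.
Maya is a knave.
Quinn is a knight.
Victor is a knight.
Jack is a knight.

Verification:
- Paul (knight) says "Quinn always speaks truthfully" - this is TRUE because Quinn is a knight.
- Maya (knave) says "I always speak truthfully" - this is FALSE (a lie) because Maya is a knave.
- Quinn (knight) says "At least one of us is a knave" - this is TRUE because Maya is a knave.
- Victor (knight) says "Paul always speaks truthfully" - this is TRUE because Paul is a knight.
- Jack (knight) says "Victor is a knight" - this is TRUE because Victor is a knight.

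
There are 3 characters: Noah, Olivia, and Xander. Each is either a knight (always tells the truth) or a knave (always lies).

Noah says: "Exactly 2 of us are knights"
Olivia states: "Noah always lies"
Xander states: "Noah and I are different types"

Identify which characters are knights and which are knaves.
Noah is a knave.
Olivia is a knight.
Xander is a knave.

Verification:
- Noah (knave) says "Exactly 2 of us are knights" - this is FALSE (a lie) because there are 1 knights.
- Olivia (knight) says "Noah always lies" - this is TRUE because Noah is a knave.
- Xander (knave) says "Noah and I are different types" - this is FALSE (a lie) because Xander is a knave and Noah is a knave.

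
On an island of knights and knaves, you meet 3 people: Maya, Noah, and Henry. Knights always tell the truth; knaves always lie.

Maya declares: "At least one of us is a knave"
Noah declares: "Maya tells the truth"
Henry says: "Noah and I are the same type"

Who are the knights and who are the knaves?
Maya is a knight.
Noah is a knight.
Henry is a knave.

Verification:
- Maya (knight) says "At least one of us is a knave" - this is TRUE because Henry is a knave.
- Noah (knight) says "Maya tells the truth" - this is TRUE because Maya is a knight.
- Henry (knave) says "Noah and I are the same type" - this is FALSE (a lie) because Henry is a knave and Noah is a knight.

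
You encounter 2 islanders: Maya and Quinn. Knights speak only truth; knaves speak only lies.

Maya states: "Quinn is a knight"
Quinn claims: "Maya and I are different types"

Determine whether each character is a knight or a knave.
Maya is a knave.
Quinn is a knave.

Verification:
- Maya (knave) says "Quinn is a knight" - this is FALSE (a lie) because Quinn is a knave.
- Quinn (knave) says "Maya and I are different types" - this is FALSE (a lie) because Quinn is a knave and Maya is a knave.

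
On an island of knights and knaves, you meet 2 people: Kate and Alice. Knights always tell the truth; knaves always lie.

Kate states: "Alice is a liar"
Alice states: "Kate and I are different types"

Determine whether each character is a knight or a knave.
Kate is a knave.
Alice is a knight.

Verification:
- Kate (knave) says "Alice is a liar" - this is FALSE (a lie) because Alice is a knight.
- Alice (knight) says "Kate and I are different types" - this is TRUE because Alice is a knight and Kate is a knave.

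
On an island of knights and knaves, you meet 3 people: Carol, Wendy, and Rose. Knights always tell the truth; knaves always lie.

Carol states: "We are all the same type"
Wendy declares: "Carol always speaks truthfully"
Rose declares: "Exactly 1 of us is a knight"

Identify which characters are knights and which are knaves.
Carol is a knave.
Wendy is a knave.
Rose is a knight.

Verification:
- Carol (knave) says "We are all the same type" - this is FALSE (a lie) because Rose is a knight and Carol and Wendy are knaves.
- Wendy (knave) says "Carol always speaks truthfully" - this is FALSE (a lie) because Carol is a knave.
- Rose (knight) says "Exactly 1 of us is a knight" - this is TRUE because there are 1 knights.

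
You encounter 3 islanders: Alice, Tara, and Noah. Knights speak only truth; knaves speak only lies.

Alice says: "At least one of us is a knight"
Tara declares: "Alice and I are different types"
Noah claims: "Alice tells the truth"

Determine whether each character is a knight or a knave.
Alice is a knave.
Tara is a knave.
Noah is a knave.

Verification:
- Alice (knave) says "At least one of us is a knight" - this is FALSE (a lie) because no one is a knight.
- Tara (knave) says "Alice and I are different types" - this is FALSE (a lie) because Tara is a knave and Alice is a knave.
- Noah (knave) says "Alice tells the truth" - this is FALSE (a lie) because Alice is a knave.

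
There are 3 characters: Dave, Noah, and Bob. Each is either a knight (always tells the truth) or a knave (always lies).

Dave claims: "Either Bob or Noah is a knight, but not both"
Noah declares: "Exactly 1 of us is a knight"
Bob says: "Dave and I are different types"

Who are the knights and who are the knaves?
Dave is a knave.
Noah is a knave.
Bob is a knave.

Verification:
- Dave (knave) says "Either Bob or Noah is a knight, but not both" - this is FALSE (a lie) because Bob is a knave and Noah is a knave.
- Noah (knave) says "Exactly 1 of us is a knight" - this is FALSE (a lie) because there are 0 knights.
- Bob (knave) says "Dave and I are different types" - this is FALSE (a lie) because Bob is a knave and Dave is a knave.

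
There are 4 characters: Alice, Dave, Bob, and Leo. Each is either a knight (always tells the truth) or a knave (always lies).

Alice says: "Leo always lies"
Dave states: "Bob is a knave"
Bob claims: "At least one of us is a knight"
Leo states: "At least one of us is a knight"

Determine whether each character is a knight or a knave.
Alice is a knave.
Dave is a knave.
Bob is a knight.
Leo is a knight.

Verification:
- Alice (knave) says "Leo always lies" - this is FALSE (a lie) because Leo is a knight.
- Dave (knave) says "Bob is a knave" - this is FALSE (a lie) because Bob is a knight.
- Bob (knight) says "At least one of us is a knight" - this is TRUE because Bob and Leo are knights.
- Leo (knight) says "At least one of us is a knight" - this is TRUE because Bob and Leo are knights.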